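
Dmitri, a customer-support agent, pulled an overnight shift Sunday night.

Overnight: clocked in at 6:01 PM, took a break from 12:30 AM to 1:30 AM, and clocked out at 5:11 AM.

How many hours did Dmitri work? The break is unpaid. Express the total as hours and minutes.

10 h 10 min

Overnight: 6:01 PM → midnight = 5 h 59 min; midnight → 5:11 AM = 5 h 11 min; span 11 h 10 min; less 60 min break → 10 h 10 min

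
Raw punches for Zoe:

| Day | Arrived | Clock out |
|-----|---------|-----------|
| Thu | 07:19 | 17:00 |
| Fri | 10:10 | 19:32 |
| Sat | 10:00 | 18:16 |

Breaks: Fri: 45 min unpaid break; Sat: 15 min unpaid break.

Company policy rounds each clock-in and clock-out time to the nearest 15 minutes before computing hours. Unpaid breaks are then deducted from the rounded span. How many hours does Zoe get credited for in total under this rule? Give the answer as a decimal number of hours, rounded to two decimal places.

Thu: in 07:19→07:15, out 17:00→17:00; 9 h 45 min
Fri: in 10:10→10:15, out 19:32→19:30; 9 h 15 min − 45 min = 8 h 30 min
Sat: in 10:00→10:00, out 18:16→18:15; 8 h 15 min − 15 min = 8 h 0 min
Total credited: 26 h 15 min.

26.25 hours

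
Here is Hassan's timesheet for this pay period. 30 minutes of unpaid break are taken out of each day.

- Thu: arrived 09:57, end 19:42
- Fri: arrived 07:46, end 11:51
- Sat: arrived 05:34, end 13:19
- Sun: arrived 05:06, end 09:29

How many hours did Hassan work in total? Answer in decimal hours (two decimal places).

23.97 hours

Thu: 09:57–19:42 = 9 h 45 min; less 30 min break → 9 h 15 min
Fri: 07:46–11:51 = 4 h 5 min; less 30 min break → 3 h 35 min
Sat: 05:34–13:19 = 7 h 45 min; less 30 min break → 7 h 15 min
Sun: 05:06–09:29 = 4 h 23 min; less 30 min break → 3 h 53 min
Total: 9 h 15 min + 3 h 35 min + 7 h 15 min + 3 h 53 min = 23 h 58 min.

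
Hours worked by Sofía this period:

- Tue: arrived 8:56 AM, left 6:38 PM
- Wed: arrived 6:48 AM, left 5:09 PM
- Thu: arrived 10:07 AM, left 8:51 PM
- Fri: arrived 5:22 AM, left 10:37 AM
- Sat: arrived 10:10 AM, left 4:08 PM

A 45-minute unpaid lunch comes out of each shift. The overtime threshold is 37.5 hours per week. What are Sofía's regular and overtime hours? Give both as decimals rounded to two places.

Regular 37.50 hours, overtime 0.75 hours

Tue: 8:56 AM–6:38 PM = 9 h 42 min; less 45 min break → 8 h 57 min
Wed: 6:48 AM–5:09 PM = 10 h 21 min; less 45 min break → 9 h 36 min
Thu: 10:07 AM–8:51 PM = 10 h 44 min; less 45 min break → 9 h 59 min
Fri: 5:22 AM–10:37 AM = 5 h 15 min; less 45 min break → 4 h 30 min
Sat: 10:10 AM–4:08 PM = 5 h 58 min; less 45 min break → 5 h 13 min
Total worked: 38 h 15 min = 38.25 h.
Threshold 37.5 h → overtime 0 h 45 min, regular 37 h 30 min.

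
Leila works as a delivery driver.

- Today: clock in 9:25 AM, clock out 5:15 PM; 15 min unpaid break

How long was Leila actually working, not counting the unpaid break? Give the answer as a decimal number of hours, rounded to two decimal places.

7.58 hours

Today: 9:25 AM–5:15 PM = 7 h 50 min; less 15 min break → 7 h 35 min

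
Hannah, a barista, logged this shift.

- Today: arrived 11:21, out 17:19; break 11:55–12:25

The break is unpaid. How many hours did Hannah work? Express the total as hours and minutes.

5 h 28 min

Today: 11:21–17:19 = 5 h 58 min; less 30 min break → 5 h 28 min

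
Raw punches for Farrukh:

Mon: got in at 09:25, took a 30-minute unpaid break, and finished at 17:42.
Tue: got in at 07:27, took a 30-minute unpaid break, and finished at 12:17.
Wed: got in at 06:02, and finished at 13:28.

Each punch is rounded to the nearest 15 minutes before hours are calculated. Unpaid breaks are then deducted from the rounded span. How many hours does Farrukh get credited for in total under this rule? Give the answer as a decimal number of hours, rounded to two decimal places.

Mon: in 09:25→09:30, out 17:42→17:45; 8 h 15 min − 30 min = 7 h 45 min
Tue: in 07:27→07:30, out 12:17→12:15; 4 h 45 min − 30 min = 4 h 15 min
Wed: in 06:02→06:00, out 13:28→13:30; 7 h 30 min
Total credited: 19 h 30 min.

19.50 hours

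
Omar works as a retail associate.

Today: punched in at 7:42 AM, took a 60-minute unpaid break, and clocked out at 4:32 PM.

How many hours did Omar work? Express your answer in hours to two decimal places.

7.83 hours

Today: 7:42 AM–4:32 PM = 8 h 50 min; less 60 min break → 7 h 50 min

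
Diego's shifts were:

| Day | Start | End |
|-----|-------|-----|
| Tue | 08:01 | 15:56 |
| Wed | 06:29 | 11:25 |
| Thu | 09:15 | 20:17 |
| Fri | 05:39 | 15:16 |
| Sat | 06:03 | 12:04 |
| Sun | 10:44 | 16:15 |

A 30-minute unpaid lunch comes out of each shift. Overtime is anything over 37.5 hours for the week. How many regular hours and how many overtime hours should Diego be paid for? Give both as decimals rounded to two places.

Tue: 08:01–15:56 = 7 h 55 min; less 30 min break → 7 h 25 min
Wed: 06:29–11:25 = 4 h 56 min; less 30 min break → 4 h 26 min
Thu: 09:15–20:17 = 11 h 2 min; less 30 min break → 10 h 32 min
Fri: 05:39–15:16 = 9 h 37 min; less 30 min break → 9 h 7 min
Sat: 06:03–12:04 = 6 h 1 min; less 30 min break → 5 h 31 min
Sun: 10:44–16:15 = 5 h 31 min; less 30 min break → 5 h 1 min
Total worked: 42 h 2 min = 42.03 h.
Threshold 37.5 h → overtime 4 h 32 min, regular 37 h 30 min.

Regular 37.50 hours, overtime 4.53 hours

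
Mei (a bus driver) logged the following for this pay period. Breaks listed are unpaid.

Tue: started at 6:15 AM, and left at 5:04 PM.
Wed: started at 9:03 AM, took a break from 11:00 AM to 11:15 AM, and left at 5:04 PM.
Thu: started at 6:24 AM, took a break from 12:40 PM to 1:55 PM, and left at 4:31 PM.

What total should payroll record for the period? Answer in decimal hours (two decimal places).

Tue: 6:15 AM–5:04 PM = 10 h 49 min
Wed: 9:03 AM–5:04 PM = 8 h 1 min; less 15 min break → 7 h 46 min
Thu: 6:24 AM–4:31 PM = 10 h 7 min; less 75 min break → 8 h 52 min
Total: 10 h 49 min + 7 h 46 min + 8 h 52 min = 27 h 27 min.

27.45 hours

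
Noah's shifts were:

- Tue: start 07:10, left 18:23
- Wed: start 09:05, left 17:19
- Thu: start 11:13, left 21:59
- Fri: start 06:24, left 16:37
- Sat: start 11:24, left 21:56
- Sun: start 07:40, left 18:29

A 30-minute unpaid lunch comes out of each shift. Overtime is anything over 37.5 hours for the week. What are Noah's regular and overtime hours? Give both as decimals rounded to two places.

Regular 37.50 hours, overtime 21.28 hours

Tue: 07:10–18:23 = 11 h 13 min; less 30 min break → 10 h 43 min
Wed: 09:05–17:19 = 8 h 14 min; less 30 min break → 7 h 44 min
Thu: 11:13–21:59 = 10 h 46 min; less 30 min break → 10 h 16 min
Fri: 06:24–16:37 = 10 h 13 min; less 30 min break → 9 h 43 min
Sat: 11:24–21:56 = 10 h 32 min; less 30 min break → 10 h 2 min
Sun: 07:40–18:29 = 10 h 49 min; less 30 min break → 10 h 19 min
Total worked: 58 h 47 min = 58.78 h.
Threshold 37.5 h → overtime 21 h 17 min, regular 37 h 30 min.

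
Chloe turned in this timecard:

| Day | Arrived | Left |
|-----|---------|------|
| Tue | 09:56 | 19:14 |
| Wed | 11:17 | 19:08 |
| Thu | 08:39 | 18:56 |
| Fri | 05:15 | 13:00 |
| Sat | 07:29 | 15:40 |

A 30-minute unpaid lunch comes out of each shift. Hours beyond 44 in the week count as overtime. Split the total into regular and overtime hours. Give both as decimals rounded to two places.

Regular 40.87 hours, overtime 0.00 hours

Tue: 09:56–19:14 = 9 h 18 min; less 30 min break → 8 h 48 min
Wed: 11:17–19:08 = 7 h 51 min; less 30 min break → 7 h 21 min
Thu: 08:39–18:56 = 10 h 17 min; less 30 min break → 9 h 47 min
Fri: 05:15–13:00 = 7 h 45 min; less 30 min break → 7 h 15 min
Sat: 07:29–15:40 = 8 h 11 min; less 30 min break → 7 h 41 min
Total worked: 40 h 52 min = 40.87 h.
Threshold 44 h → overtime 0 h 0 min, regular 40 h 52 min.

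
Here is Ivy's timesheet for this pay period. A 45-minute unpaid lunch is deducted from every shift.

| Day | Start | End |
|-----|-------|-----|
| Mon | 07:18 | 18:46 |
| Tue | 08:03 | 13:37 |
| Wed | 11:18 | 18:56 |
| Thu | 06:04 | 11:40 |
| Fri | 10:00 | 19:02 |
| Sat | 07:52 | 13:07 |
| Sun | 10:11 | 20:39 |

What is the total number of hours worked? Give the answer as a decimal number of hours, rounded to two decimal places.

49.77 hours

Mon: 07:18–18:46 = 11 h 28 min; less 45 min break → 10 h 43 min
Tue: 08:03–13:37 = 5 h 34 min; less 45 min break → 4 h 49 min
Wed: 11:18–18:56 = 7 h 38 min; less 45 min break → 6 h 53 min
Thu: 06:04–11:40 = 5 h 36 min; less 45 min break → 4 h 51 min
Fri: 10:00–19:02 = 9 h 2 min; less 45 min break → 8 h 17 min
Sat: 07:52–13:07 = 5 h 15 min; less 45 min break → 4 h 30 min
Sun: 10:11–20:39 = 10 h 28 min; less 45 min break → 9 h 43 min
Total: 10 h 43 min + 4 h 49 min + 6 h 53 min + 4 h 51 min + 8 h 17 min + 4 h 30 min + 9 h 43 min = 49 h 46 min.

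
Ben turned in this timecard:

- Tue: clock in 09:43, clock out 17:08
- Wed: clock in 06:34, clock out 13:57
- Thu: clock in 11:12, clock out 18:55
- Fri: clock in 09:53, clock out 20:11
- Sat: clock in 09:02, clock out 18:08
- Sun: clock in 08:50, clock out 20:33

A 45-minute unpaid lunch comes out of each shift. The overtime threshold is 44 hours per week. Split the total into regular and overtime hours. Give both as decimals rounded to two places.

Tue: 09:43–17:08 = 7 h 25 min; less 45 min break → 6 h 40 min
Wed: 06:34–13:57 = 7 h 23 min; less 45 min break → 6 h 38 min
Thu: 11:12–18:55 = 7 h 43 min; less 45 min break → 6 h 58 min
Fri: 09:53–20:11 = 10 h 18 min; less 45 min break → 9 h 33 min
Sat: 09:02–18:08 = 9 h 6 min; less 45 min break → 8 h 21 min
Sun: 08:50–20:33 = 11 h 43 min; less 45 min break → 10 h 58 min
Total worked: 49 h 8 min = 49.13 h.
Threshold 44 h → overtime 5 h 8 min, regular 44 h 0 min.

Regular 44.00 hours, overtime 5.13 hours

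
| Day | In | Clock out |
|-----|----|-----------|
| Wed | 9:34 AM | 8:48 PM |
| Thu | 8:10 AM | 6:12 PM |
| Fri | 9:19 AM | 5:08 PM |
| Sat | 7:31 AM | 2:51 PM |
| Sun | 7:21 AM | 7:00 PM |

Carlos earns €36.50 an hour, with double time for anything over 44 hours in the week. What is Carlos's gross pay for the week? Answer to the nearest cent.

€1902.87

Wed: 9:34 AM–8:48 PM = 11 h 14 min
Thu: 8:10 AM–6:12 PM = 10 h 2 min
Fri: 9:19 AM–5:08 PM = 7 h 49 min
Sat: 7:31 AM–2:51 PM = 7 h 20 min
Sun: 7:21 AM–7:00 PM = 11 h 39 min
Total worked: 48 h 4 min = 2884 min.
Regular 44 h 0 min = 2640 min at €36.50/h; overtime 4 h 4 min = 244 min at €73.00/h.
Pay = (2640 × €36.50 + 244 × €73.00) ÷ 60 = €1902.87.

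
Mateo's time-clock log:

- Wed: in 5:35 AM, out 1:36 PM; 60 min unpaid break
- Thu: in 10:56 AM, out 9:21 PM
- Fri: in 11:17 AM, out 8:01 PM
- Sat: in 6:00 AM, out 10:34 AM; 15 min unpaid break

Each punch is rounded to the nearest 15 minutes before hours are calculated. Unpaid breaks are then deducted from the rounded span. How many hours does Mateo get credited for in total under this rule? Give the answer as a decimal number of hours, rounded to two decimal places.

30.25 hours

Wed: in 5:35 AM→5:30 AM, out 1:36 PM→1:30 PM; 8 h 0 min − 60 min = 7 h 0 min
Thu: in 10:56 AM→11:00 AM, out 9:21 PM→9:15 PM; 10 h 15 min
Fri: in 11:17 AM→11:15 AM, out 8:01 PM→8:00 PM; 8 h 45 min
Sat: in 6:00 AM→6:00 AM, out 10:34 AM→10:30 AM; 4 h 30 min − 15 min = 4 h 15 min
Total credited: 30 h 15 min.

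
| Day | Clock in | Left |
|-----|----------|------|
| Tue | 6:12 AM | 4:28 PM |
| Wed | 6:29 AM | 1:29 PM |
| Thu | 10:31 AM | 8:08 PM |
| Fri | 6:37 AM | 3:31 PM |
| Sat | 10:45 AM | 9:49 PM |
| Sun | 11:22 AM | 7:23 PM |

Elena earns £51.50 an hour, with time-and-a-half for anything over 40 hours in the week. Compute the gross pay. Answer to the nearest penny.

£3208.45

Tue: 6:12 AM–4:28 PM = 10 h 16 min
Wed: 6:29 AM–1:29 PM = 7 h 0 min
Thu: 10:31 AM–8:08 PM = 9 h 37 min
Fri: 6:37 AM–3:31 PM = 8 h 54 min
Sat: 10:45 AM–9:49 PM = 11 h 4 min
Sun: 11:22 AM–7:23 PM = 8 h 1 min
Total worked: 54 h 52 min = 3292 min.
Regular 40 h 0 min = 2400 min at £51.50/h; overtime 14 h 52 min = 892 min at £77.25/h.
Pay = (2400 × £51.50 + 892 × £77.25) ÷ 60 = £3208.45.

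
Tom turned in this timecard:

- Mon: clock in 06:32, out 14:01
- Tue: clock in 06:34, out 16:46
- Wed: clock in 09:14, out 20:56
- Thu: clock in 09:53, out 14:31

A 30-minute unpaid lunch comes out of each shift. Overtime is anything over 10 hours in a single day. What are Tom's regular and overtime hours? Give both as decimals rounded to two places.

Mon: 06:32–14:01 = 7 h 29 min; less 30 min break → 6 h 59 min
Tue: 06:34–16:46 = 10 h 12 min; less 30 min break → 9 h 42 min
Wed: 09:14–20:56 = 11 h 42 min; less 30 min break → 11 h 12 min
Thu: 09:53–14:31 = 4 h 38 min; less 30 min break → 4 h 8 min
Mon reg 6 h 59 min / OT 0 h 0 min; Tue reg 9 h 42 min / OT 0 h 0 min; Wed reg 10 h 0 min / OT 1 h 12 min; Thu reg 4 h 8 min / OT 0 h 0 min.
Totals: regular 30 h 49 min, overtime 1 h 12 min.

Regular 30.82 hours, overtime 1.20 hours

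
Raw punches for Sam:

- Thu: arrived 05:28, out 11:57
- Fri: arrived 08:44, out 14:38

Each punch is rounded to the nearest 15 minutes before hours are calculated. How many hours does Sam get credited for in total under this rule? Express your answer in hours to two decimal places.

Thu: in 05:28→05:30, out 11:57→12:00; 6 h 30 min
Fri: in 08:44→08:45, out 14:38→14:45; 6 h 0 min
Total credited: 12 h 30 min.

12.50 hours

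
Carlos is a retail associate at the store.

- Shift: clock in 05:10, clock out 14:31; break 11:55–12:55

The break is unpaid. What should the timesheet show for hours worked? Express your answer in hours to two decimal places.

8.35 hours

Shift: 05:10–14:31 = 9 h 21 min; less 60 min break → 8 h 21 min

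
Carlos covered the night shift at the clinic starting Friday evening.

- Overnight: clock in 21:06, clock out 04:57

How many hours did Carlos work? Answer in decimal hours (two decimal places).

Overnight: 21:06 → midnight = 2 h 54 min; midnight → 04:57 = 4 h 57 min; span 7 h 51 min

7.85 hours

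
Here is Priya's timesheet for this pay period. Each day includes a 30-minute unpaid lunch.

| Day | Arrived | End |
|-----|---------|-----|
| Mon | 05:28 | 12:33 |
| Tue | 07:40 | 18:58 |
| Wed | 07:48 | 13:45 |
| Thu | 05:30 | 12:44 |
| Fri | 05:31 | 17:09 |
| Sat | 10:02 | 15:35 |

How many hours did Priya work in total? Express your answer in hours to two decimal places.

45.75 hours

Mon: 05:28–12:33 = 7 h 5 min; less 30 min break → 6 h 35 min
Tue: 07:40–18:58 = 11 h 18 min; less 30 min break → 10 h 48 min
Wed: 07:48–13:45 = 5 h 57 min; less 30 min break → 5 h 27 min
Thu: 05:30–12:44 = 7 h 14 min; less 30 min break → 6 h 44 min
Fri: 05:31–17:09 = 11 h 38 min; less 30 min break → 11 h 8 min
Sat: 10:02–15:35 = 5 h 33 min; less 30 min break → 5 h 3 min
Total: 6 h 35 min + 10 h 48 min + 5 h 27 min + 6 h 44 min + 11 h 8 min + 5 h 3 min = 45 h 45 min.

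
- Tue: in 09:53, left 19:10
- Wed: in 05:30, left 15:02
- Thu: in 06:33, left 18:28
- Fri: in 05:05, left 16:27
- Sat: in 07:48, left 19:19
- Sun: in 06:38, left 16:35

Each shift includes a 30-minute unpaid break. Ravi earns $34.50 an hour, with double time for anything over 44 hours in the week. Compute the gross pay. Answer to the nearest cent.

$2661.10

Tue: 09:53–19:10 = 9 h 17 min; less 30 min break → 8 h 47 min
Wed: 05:30–15:02 = 9 h 32 min; less 30 min break → 9 h 2 min
Thu: 06:33–18:28 = 11 h 55 min; less 30 min break → 11 h 25 min
Fri: 05:05–16:27 = 11 h 22 min; less 30 min break → 10 h 52 min
Sat: 07:48–19:19 = 11 h 31 min; less 30 min break → 11 h 1 min
Sun: 06:38–16:35 = 9 h 57 min; less 30 min break → 9 h 27 min
Total worked: 60 h 34 min = 3634 min.
Regular 44 h 0 min = 2640 min at $34.50/h; overtime 16 h 34 min = 994 min at $69.00/h.
Pay = (2640 × $34.50 + 994 × $69.00) ÷ 60 = $2661.10.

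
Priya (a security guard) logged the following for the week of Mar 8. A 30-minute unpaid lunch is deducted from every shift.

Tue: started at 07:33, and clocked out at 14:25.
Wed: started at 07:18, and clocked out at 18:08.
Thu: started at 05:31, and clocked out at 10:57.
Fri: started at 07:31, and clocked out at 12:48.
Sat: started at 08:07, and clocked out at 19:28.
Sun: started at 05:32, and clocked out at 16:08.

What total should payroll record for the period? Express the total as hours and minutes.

Tue: 07:33–14:25 = 6 h 52 min; less 30 min break → 6 h 22 min
Wed: 07:18–18:08 = 10 h 50 min; less 30 min break → 10 h 20 min
Thu: 05:31–10:57 = 5 h 26 min; less 30 min break → 4 h 56 min
Fri: 07:31–12:48 = 5 h 17 min; less 30 min break → 4 h 47 min
Sat: 08:07–19:28 = 11 h 21 min; less 30 min break → 10 h 51 min
Sun: 05:32–16:08 = 10 h 36 min; less 30 min break → 10 h 6 min
Total: 6 h 22 min + 10 h 20 min + 4 h 56 min + 4 h 47 min + 10 h 51 min + 10 h 6 min = 47 h 22 min.

47 h 22 min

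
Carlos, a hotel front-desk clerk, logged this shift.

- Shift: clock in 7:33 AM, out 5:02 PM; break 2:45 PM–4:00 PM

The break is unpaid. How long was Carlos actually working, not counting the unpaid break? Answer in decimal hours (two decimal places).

Shift: 7:33 AM–5:02 PM = 9 h 29 min; less 75 min break → 8 h 14 min

8.23 hours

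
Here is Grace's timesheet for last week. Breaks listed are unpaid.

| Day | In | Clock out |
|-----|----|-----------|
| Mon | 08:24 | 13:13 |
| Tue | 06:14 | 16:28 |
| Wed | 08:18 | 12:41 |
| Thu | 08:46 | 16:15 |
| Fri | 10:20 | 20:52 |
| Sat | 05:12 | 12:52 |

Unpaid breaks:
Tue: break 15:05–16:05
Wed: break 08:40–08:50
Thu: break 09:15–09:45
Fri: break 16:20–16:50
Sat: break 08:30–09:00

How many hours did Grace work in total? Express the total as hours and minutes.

Mon: 08:24–13:13 = 4 h 49 min
Tue: 06:14–16:28 = 10 h 14 min; less 60 min break → 9 h 14 min
Wed: 08:18–12:41 = 4 h 23 min; less 10 min break → 4 h 13 min
Thu: 08:46–16:15 = 7 h 29 min; less 30 min break → 6 h 59 min
Fri: 10:20–20:52 = 10 h 32 min; less 30 min break → 10 h 2 min
Sat: 05:12–12:52 = 7 h 40 min; less 30 min break → 7 h 10 min
Total: 4 h 49 min + 9 h 14 min + 4 h 13 min + 6 h 59 min + 10 h 2 min + 7 h 10 min = 42 h 27 min.

42 h 27 min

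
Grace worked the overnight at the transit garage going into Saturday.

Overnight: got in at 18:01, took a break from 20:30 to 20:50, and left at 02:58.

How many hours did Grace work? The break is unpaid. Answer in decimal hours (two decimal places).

Overnight: 18:01 → midnight = 5 h 59 min; midnight → 02:58 = 2 h 58 min; span 8 h 57 min; less 20 min break → 8 h 37 min

8.62 hours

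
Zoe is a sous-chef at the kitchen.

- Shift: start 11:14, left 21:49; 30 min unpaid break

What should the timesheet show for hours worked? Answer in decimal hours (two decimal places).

Shift: 11:14–21:49 = 10 h 35 min; less 30 min break → 10 h 5 min

10.08 hours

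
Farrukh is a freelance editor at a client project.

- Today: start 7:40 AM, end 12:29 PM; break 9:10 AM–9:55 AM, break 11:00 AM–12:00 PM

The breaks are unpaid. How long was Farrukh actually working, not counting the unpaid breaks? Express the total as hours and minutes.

3 h 4 min

Today: 7:40 AM–12:29 PM = 4 h 49 min; less 105 min break → 3 h 4 min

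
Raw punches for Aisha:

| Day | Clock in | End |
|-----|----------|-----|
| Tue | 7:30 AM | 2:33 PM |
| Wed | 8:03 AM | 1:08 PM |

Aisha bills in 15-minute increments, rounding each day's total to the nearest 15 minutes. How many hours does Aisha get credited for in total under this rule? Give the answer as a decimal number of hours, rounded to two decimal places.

12.00 hours

Tue: 7:30 AM–2:33 PM = 7 h 3 min → rounds to 7 h 0 min
Wed: 8:03 AM–1:08 PM = 5 h 5 min → rounds to 5 h 0 min
Total credited: 12 h 0 min.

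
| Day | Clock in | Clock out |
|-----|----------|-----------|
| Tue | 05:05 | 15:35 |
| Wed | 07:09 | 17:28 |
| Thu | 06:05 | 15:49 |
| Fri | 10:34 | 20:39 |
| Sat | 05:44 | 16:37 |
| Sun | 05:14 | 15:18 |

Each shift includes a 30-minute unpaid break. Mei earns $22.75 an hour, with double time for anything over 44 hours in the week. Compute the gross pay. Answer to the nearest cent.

Tue: 05:05–15:35 = 10 h 30 min; less 30 min break → 10 h 0 min
Wed: 07:09–17:28 = 10 h 19 min; less 30 min break → 9 h 49 min
Thu: 06:05–15:49 = 9 h 44 min; less 30 min break → 9 h 14 min
Fri: 10:34–20:39 = 10 h 5 min; less 30 min break → 9 h 35 min
Sat: 05:44–16:37 = 10 h 53 min; less 30 min break → 10 h 23 min
Sun: 05:14–15:18 = 10 h 4 min; less 30 min break → 9 h 34 min
Total worked: 58 h 35 min = 3515 min.
Regular 44 h 0 min = 2640 min at $22.75/h; overtime 14 h 35 min = 875 min at $45.50/h.
Pay = (2640 × $22.75 + 875 × $45.50) ÷ 60 = $1664.54.

$1664.54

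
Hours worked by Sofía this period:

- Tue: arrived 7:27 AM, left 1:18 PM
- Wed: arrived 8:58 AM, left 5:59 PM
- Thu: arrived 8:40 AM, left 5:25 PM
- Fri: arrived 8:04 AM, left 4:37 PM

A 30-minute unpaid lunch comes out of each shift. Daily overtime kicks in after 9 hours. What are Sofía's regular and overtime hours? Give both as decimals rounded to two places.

Regular 30.17 hours, overtime 0.00 hours

Tue: 7:27 AM–1:18 PM = 5 h 51 min; less 30 min break → 5 h 21 min
Wed: 8:58 AM–5:59 PM = 9 h 1 min; less 30 min break → 8 h 31 min
Thu: 8:40 AM–5:25 PM = 8 h 45 min; less 30 min break → 8 h 15 min
Fri: 8:04 AM–4:37 PM = 8 h 33 min; less 30 min break → 8 h 3 min
Tue reg 5 h 21 min / OT 0 h 0 min; Wed reg 8 h 31 min / OT 0 h 0 min; Thu reg 8 h 15 min / OT 0 h 0 min; Fri reg 8 h 3 min / OT 0 h 0 min.
Totals: regular 30 h 10 min, overtime 0 h 0 min.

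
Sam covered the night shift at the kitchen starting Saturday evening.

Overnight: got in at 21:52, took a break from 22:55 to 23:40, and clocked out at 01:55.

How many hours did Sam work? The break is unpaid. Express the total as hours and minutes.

Overnight: 21:52 → midnight = 2 h 8 min; midnight → 01:55 = 1 h 55 min; span 4 h 3 min; less 45 min break → 3 h 18 min

3 h 18 min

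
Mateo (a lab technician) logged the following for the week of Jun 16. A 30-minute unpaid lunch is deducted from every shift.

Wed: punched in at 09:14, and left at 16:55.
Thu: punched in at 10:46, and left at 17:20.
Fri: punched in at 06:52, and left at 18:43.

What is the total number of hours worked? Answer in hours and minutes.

24 h 36 min

Wed: 09:14–16:55 = 7 h 41 min; less 30 min break → 7 h 11 min
Thu: 10:46–17:20 = 6 h 34 min; less 30 min break → 6 h 4 min
Fri: 06:52–18:43 = 11 h 51 min; less 30 min break → 11 h 21 min
Total: 7 h 11 min + 6 h 4 min + 11 h 21 min = 24 h 36 min.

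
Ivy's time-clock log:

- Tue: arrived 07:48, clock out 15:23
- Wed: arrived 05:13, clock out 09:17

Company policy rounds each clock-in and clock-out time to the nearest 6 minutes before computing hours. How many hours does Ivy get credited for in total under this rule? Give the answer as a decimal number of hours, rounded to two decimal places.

Tue: in 07:48→07:48, out 15:23→15:24; 7 h 36 min
Wed: in 05:13→05:12, out 09:17→09:18; 4 h 6 min
Total credited: 11 h 42 min.

11.70 hours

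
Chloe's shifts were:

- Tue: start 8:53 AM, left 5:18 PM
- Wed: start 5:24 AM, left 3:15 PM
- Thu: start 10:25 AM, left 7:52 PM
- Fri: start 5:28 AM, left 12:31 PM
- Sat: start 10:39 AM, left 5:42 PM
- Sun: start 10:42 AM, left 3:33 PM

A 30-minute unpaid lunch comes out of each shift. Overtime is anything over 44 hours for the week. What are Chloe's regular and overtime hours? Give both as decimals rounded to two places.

Tue: 8:53 AM–5:18 PM = 8 h 25 min; less 30 min break → 7 h 55 min
Wed: 5:24 AM–3:15 PM = 9 h 51 min; less 30 min break → 9 h 21 min
Thu: 10:25 AM–7:52 PM = 9 h 27 min; less 30 min break → 8 h 57 min
Fri: 5:28 AM–12:31 PM = 7 h 3 min; less 30 min break → 6 h 33 min
Sat: 10:39 AM–5:42 PM = 7 h 3 min; less 30 min break → 6 h 33 min
Sun: 10:42 AM–3:33 PM = 4 h 51 min; less 30 min break → 4 h 21 min
Total worked: 43 h 40 min = 43.67 h.
Threshold 44 h → overtime 0 h 0 min, regular 43 h 40 min.

Regular 43.67 hours, overtime 0.00 hours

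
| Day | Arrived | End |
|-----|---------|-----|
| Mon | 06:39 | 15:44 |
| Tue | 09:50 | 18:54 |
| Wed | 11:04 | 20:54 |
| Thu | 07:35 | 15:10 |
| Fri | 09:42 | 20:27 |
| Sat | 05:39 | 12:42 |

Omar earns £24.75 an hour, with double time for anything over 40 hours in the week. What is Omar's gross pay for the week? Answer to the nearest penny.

£1651.65

Mon: 06:39–15:44 = 9 h 5 min
Tue: 09:50–18:54 = 9 h 4 min
Wed: 11:04–20:54 = 9 h 50 min
Thu: 07:35–15:10 = 7 h 35 min
Fri: 09:42–20:27 = 10 h 45 min
Sat: 05:39–12:42 = 7 h 3 min
Total worked: 53 h 22 min = 3202 min.
Regular 40 h 0 min = 2400 min at £24.75/h; overtime 13 h 22 min = 802 min at £49.50/h.
Pay = (2400 × £24.75 + 802 × £49.50) ÷ 60 = £1651.65.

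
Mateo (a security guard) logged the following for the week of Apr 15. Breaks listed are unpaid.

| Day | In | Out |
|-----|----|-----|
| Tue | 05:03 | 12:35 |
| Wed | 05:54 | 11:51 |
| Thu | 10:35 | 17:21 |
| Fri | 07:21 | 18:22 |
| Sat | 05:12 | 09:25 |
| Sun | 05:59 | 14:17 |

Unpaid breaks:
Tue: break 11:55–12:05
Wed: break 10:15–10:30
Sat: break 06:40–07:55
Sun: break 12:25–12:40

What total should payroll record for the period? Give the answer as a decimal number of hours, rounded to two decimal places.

41.87 hours

Tue: 05:03–12:35 = 7 h 32 min; less 10 min break → 7 h 22 min
Wed: 05:54–11:51 = 5 h 57 min; less 15 min break → 5 h 42 min
Thu: 10:35–17:21 = 6 h 46 min
Fri: 07:21–18:22 = 11 h 1 min
Sat: 05:12–09:25 = 4 h 13 min; less 75 min break → 2 h 58 min
Sun: 05:59–14:17 = 8 h 18 min; less 15 min break → 8 h 3 min
Total: 7 h 22 min + 5 h 42 min + 6 h 46 min + 11 h 1 min + 2 h 58 min + 8 h 3 min = 41 h 52 min.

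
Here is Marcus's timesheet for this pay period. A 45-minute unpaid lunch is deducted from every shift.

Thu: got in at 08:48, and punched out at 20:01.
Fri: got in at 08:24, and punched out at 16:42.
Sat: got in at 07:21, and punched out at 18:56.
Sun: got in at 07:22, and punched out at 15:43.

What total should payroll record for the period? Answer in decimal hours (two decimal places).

Thu: 08:48–20:01 = 11 h 13 min; less 45 min break → 10 h 28 min
Fri: 08:24–16:42 = 8 h 18 min; less 45 min break → 7 h 33 min
Sat: 07:21–18:56 = 11 h 35 min; less 45 min break → 10 h 50 min
Sun: 07:22–15:43 = 8 h 21 min; less 45 min break → 7 h 36 min
Total: 10 h 28 min + 7 h 33 min + 10 h 50 min + 7 h 36 min = 36 h 27 min.

36.45 hours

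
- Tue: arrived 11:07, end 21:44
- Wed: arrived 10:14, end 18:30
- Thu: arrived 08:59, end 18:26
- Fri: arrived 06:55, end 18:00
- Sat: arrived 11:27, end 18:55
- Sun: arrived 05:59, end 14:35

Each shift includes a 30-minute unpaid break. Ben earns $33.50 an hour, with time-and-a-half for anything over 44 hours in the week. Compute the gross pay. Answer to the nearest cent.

$1900.29

Tue: 11:07–21:44 = 10 h 37 min; less 30 min break → 10 h 7 min
Wed: 10:14–18:30 = 8 h 16 min; less 30 min break → 7 h 46 min
Thu: 08:59–18:26 = 9 h 27 min; less 30 min break → 8 h 57 min
Fri: 06:55–18:00 = 11 h 5 min; less 30 min break → 10 h 35 min
Sat: 11:27–18:55 = 7 h 28 min; less 30 min break → 6 h 58 min
Sun: 05:59–14:35 = 8 h 36 min; less 30 min break → 8 h 6 min
Total worked: 52 h 29 min = 3149 min.
Regular 44 h 0 min = 2640 min at $33.50/h; overtime 8 h 29 min = 509 min at $50.25/h.
Pay = (2640 × $33.50 + 509 × $50.25) ÷ 60 = $1900.29.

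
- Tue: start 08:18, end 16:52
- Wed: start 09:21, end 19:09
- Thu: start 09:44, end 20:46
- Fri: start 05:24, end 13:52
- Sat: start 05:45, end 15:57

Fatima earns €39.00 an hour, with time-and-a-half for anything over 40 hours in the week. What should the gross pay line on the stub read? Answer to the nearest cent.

€2031.90

Tue: 08:18–16:52 = 8 h 34 min
Wed: 09:21–19:09 = 9 h 48 min
Thu: 09:44–20:46 = 11 h 2 min
Fri: 05:24–13:52 = 8 h 28 min
Sat: 05:45–15:57 = 10 h 12 min
Total worked: 48 h 4 min = 2884 min.
Regular 40 h 0 min = 2400 min at €39.00/h; overtime 8 h 4 min = 484 min at €58.50/h.
Pay = (2400 × €39.00 + 484 × €58.50) ÷ 60 = €2031.90.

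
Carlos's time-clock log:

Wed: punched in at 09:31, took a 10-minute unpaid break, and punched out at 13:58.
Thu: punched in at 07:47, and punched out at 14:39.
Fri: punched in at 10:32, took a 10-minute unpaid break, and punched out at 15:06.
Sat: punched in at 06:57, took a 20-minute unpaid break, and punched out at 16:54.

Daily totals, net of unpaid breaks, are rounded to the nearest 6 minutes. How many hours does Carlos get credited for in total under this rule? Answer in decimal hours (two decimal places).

25.20 hours

Wed: 09:31–13:58 = 4 h 27 min − 10 min = 4 h 17 min → rounds to 4 h 18 min
Thu: 07:47–14:39 = 6 h 52 min → rounds to 6 h 54 min
Fri: 10:32–15:06 = 4 h 34 min − 10 min = 4 h 24 min → rounds to 4 h 24 min
Sat: 06:57–16:54 = 9 h 57 min − 20 min = 9 h 37 min → rounds to 9 h 36 min
Total credited: 25 h 12 min.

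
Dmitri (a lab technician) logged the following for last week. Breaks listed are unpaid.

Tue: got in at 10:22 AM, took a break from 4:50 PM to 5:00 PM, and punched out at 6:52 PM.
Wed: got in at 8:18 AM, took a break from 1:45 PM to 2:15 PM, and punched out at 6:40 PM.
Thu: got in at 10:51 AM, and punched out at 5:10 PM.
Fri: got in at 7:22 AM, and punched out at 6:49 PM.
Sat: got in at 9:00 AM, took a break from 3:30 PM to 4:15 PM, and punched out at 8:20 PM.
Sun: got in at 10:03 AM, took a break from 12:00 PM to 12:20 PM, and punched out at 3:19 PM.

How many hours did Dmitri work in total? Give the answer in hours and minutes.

Tue: 10:22 AM–6:52 PM = 8 h 30 min; less 10 min break → 8 h 20 min
Wed: 8:18 AM–6:40 PM = 10 h 22 min; less 30 min break → 9 h 52 min
Thu: 10:51 AM–5:10 PM = 6 h 19 min
Fri: 7:22 AM–6:49 PM = 11 h 27 min
Sat: 9:00 AM–8:20 PM = 11 h 20 min; less 45 min break → 10 h 35 min
Sun: 10:03 AM–3:19 PM = 5 h 16 min; less 20 min break → 4 h 56 min
Total: 8 h 20 min + 9 h 52 min + 6 h 19 min + 11 h 27 min + 10 h 35 min + 4 h 56 min = 51 h 29 min.

51 h 29 min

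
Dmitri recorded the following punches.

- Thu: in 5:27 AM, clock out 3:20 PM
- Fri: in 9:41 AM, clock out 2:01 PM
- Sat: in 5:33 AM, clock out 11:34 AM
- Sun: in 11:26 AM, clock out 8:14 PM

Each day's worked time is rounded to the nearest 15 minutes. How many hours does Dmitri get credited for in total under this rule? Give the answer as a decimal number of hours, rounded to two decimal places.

Thu: 5:27 AM–3:20 PM = 9 h 53 min → rounds to 10 h 0 min
Fri: 9:41 AM–2:01 PM = 4 h 20 min → rounds to 4 h 15 min
Sat: 5:33 AM–11:34 AM = 6 h 1 min → rounds to 6 h 0 min
Sun: 11:26 AM–8:14 PM = 8 h 48 min → rounds to 8 h 45 min
Total credited: 29 h 0 min.

29.00 hours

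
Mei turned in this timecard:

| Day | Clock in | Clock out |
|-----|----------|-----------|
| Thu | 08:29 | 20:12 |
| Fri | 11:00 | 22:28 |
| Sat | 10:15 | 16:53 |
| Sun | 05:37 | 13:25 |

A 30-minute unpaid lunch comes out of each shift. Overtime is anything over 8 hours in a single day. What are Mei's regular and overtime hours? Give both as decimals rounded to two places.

Regular 29.43 hours, overtime 6.18 hours

Thu: 08:29–20:12 = 11 h 43 min; less 30 min break → 11 h 13 min
Fri: 11:00–22:28 = 11 h 28 min; less 30 min break → 10 h 58 min
Sat: 10:15–16:53 = 6 h 38 min; less 30 min break → 6 h 8 min
Sun: 05:37–13:25 = 7 h 48 min; less 30 min break → 7 h 18 min
Thu reg 8 h 0 min / OT 3 h 13 min; Fri reg 8 h 0 min / OT 2 h 58 min; Sat reg 6 h 8 min / OT 0 h 0 min; Sun reg 7 h 18 min / OT 0 h 0 min.
Totals: regular 29 h 26 min, overtime 6 h 11 min.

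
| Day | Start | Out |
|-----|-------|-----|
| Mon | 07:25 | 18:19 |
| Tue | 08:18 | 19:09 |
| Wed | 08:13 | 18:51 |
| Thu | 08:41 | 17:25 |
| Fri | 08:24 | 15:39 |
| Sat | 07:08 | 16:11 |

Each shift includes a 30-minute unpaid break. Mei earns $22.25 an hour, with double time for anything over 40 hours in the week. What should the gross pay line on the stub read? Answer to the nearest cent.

$1531.54

Mon: 07:25–18:19 = 10 h 54 min; less 30 min break → 10 h 24 min
Tue: 08:18–19:09 = 10 h 51 min; less 30 min break → 10 h 21 min
Wed: 08:13–18:51 = 10 h 38 min; less 30 min break → 10 h 8 min
Thu: 08:41–17:25 = 8 h 44 min; less 30 min break → 8 h 14 min
Fri: 08:24–15:39 = 7 h 15 min; less 30 min break → 6 h 45 min
Sat: 07:08–16:11 = 9 h 3 min; less 30 min break → 8 h 33 min
Total worked: 54 h 25 min = 3265 min.
Regular 40 h 0 min = 2400 min at $22.25/h; overtime 14 h 25 min = 865 min at $44.50/h.
Pay = (2400 × $22.25 + 865 × $44.50) ÷ 60 = $1531.54.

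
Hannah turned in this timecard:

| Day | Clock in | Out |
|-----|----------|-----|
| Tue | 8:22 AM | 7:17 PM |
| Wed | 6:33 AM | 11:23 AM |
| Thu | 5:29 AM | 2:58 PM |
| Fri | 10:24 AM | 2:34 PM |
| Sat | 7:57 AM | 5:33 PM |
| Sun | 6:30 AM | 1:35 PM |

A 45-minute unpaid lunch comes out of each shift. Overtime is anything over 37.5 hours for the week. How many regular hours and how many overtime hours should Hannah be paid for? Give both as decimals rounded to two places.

Regular 37.50 hours, overtime 4.08 hours

Tue: 8:22 AM–7:17 PM = 10 h 55 min; less 45 min break → 10 h 10 min
Wed: 6:33 AM–11:23 AM = 4 h 50 min; less 45 min break → 4 h 5 min
Thu: 5:29 AM–2:58 PM = 9 h 29 min; less 45 min break → 8 h 44 min
Fri: 10:24 AM–2:34 PM = 4 h 10 min; less 45 min break → 3 h 25 min
Sat: 7:57 AM–5:33 PM = 9 h 36 min; less 45 min break → 8 h 51 min
Sun: 6:30 AM–1:35 PM = 7 h 5 min; less 45 min break → 6 h 20 min
Total worked: 41 h 35 min = 41.58 h.
Threshold 37.5 h → overtime 4 h 5 min, regular 37 h 30 min.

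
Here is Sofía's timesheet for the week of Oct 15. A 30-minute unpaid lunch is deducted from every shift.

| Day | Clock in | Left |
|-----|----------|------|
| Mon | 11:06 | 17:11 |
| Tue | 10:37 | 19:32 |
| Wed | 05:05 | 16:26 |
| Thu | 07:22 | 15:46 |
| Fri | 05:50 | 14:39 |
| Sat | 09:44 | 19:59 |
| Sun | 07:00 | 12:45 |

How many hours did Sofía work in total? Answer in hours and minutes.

Mon: 11:06–17:11 = 6 h 5 min; less 30 min break → 5 h 35 min
Tue: 10:37–19:32 = 8 h 55 min; less 30 min break → 8 h 25 min
Wed: 05:05–16:26 = 11 h 21 min; less 30 min break → 10 h 51 min
Thu: 07:22–15:46 = 8 h 24 min; less 30 min break → 7 h 54 min
Fri: 05:50–14:39 = 8 h 49 min; less 30 min break → 8 h 19 min
Sat: 09:44–19:59 = 10 h 15 min; less 30 min break → 9 h 45 min
Sun: 07:00–12:45 = 5 h 45 min; less 30 min break → 5 h 15 min
Total: 5 h 35 min + 8 h 25 min + 10 h 51 min + 7 h 54 min + 8 h 19 min + 9 h 45 min + 5 h 15 min = 56 h 4 min.

56 h 4 min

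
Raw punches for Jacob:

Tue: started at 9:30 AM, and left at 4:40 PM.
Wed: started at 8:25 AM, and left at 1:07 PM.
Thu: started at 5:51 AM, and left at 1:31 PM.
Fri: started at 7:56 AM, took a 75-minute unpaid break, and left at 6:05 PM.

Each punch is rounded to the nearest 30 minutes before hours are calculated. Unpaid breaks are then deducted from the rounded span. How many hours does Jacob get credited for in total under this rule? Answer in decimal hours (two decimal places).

27.75 hours

Tue: in 9:30 AM→9:30 AM, out 4:40 PM→4:30 PM; 7 h 0 min
Wed: in 8:25 AM→8:30 AM, out 1:07 PM→1:00 PM; 4 h 30 min
Thu: in 5:51 AM→6:00 AM, out 1:31 PM→1:30 PM; 7 h 30 min
Fri: in 7:56 AM→8:00 AM, out 6:05 PM→6:00 PM; 10 h 0 min − 75 min = 8 h 45 min
Total credited: 27 h 45 min.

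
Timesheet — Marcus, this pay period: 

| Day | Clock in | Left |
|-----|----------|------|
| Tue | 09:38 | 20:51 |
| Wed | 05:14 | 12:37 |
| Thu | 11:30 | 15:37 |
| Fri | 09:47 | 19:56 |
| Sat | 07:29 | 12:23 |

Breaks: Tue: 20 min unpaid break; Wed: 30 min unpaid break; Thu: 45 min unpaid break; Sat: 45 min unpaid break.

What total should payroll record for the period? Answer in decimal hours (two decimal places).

Tue: 09:38–20:51 = 11 h 13 min; less 20 min break → 10 h 53 min
Wed: 05:14–12:37 = 7 h 23 min; less 30 min break → 6 h 53 min
Thu: 11:30–15:37 = 4 h 7 min; less 45 min break → 3 h 22 min
Fri: 09:47–19:56 = 10 h 9 min
Sat: 07:29–12:23 = 4 h 54 min; less 45 min break → 4 h 9 min
Total: 10 h 53 min + 6 h 53 min + 3 h 22 min + 10 h 9 min + 4 h 9 min = 35 h 26 min.

35.43 hours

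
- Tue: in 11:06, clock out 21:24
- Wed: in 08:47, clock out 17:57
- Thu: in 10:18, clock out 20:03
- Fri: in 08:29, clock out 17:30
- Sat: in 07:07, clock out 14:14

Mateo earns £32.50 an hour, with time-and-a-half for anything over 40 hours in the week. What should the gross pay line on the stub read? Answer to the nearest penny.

£1560.81

Tue: 11:06–21:24 = 10 h 18 min
Wed: 08:47–17:57 = 9 h 10 min
Thu: 10:18–20:03 = 9 h 45 min
Fri: 08:29–17:30 = 9 h 1 min
Sat: 07:07–14:14 = 7 h 7 min
Total worked: 45 h 21 min = 2721 min.
Regular 40 h 0 min = 2400 min at £32.50/h; overtime 5 h 21 min = 321 min at £48.75/h.
Pay = (2400 × £32.50 + 321 × £48.75) ÷ 60 = £1560.81.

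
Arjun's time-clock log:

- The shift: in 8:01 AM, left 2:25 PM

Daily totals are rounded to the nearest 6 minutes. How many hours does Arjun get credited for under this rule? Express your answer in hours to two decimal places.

The shift: 8:01 AM–2:25 PM = 6 h 24 min → rounds to 6 h 24 min

6.40 hours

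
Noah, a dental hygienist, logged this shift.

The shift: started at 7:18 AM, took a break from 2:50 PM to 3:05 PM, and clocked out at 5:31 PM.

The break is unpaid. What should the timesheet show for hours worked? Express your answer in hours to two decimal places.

9.97 hours

The shift: 7:18 AM–5:31 PM = 10 h 13 min; less 15 min break → 9 h 58 min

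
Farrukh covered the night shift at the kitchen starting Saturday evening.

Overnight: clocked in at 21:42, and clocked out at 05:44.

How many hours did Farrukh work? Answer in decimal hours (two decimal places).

Overnight: 21:42 → midnight = 2 h 18 min; midnight → 05:44 = 5 h 44 min; span 8 h 2 min

8.03 hours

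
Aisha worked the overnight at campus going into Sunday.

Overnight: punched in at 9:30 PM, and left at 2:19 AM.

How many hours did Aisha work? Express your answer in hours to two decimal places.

Overnight: 9:30 PM → midnight = 2 h 30 min; midnight → 2:19 AM = 2 h 19 min; span 4 h 49 min

4.82 hours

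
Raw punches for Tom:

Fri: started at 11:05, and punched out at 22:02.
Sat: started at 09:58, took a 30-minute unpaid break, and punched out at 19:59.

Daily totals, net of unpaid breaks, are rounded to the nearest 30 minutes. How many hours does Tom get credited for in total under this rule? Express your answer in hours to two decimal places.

Fri: 11:05–22:02 = 10 h 57 min → rounds to 11 h 0 min
Sat: 09:58–19:59 = 10 h 1 min − 30 min = 9 h 31 min → rounds to 9 h 30 min
Total credited: 20 h 30 min.

20.50 hours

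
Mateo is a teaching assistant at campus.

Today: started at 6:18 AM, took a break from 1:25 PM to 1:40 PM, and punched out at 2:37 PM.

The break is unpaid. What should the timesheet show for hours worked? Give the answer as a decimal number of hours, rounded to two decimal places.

Today: 6:18 AM–2:37 PM = 8 h 19 min; less 15 min break → 8 h 4 min

8.07 hours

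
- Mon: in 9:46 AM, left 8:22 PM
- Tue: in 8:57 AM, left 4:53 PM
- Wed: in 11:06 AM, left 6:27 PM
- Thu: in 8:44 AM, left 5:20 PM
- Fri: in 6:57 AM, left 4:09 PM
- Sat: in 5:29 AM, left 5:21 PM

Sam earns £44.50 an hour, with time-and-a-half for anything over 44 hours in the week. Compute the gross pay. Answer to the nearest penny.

Mon: 9:46 AM–8:22 PM = 10 h 36 min
Tue: 8:57 AM–4:53 PM = 7 h 56 min
Wed: 11:06 AM–6:27 PM = 7 h 21 min
Thu: 8:44 AM–5:20 PM = 8 h 36 min
Fri: 6:57 AM–4:09 PM = 9 h 12 min
Sat: 5:29 AM–5:21 PM = 11 h 52 min
Total worked: 55 h 33 min = 3333 min.
Regular 44 h 0 min = 2640 min at £44.50/h; overtime 11 h 33 min = 693 min at £66.75/h.
Pay = (2640 × £44.50 + 693 × £66.75) ÷ 60 = £2728.96.

£2728.96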